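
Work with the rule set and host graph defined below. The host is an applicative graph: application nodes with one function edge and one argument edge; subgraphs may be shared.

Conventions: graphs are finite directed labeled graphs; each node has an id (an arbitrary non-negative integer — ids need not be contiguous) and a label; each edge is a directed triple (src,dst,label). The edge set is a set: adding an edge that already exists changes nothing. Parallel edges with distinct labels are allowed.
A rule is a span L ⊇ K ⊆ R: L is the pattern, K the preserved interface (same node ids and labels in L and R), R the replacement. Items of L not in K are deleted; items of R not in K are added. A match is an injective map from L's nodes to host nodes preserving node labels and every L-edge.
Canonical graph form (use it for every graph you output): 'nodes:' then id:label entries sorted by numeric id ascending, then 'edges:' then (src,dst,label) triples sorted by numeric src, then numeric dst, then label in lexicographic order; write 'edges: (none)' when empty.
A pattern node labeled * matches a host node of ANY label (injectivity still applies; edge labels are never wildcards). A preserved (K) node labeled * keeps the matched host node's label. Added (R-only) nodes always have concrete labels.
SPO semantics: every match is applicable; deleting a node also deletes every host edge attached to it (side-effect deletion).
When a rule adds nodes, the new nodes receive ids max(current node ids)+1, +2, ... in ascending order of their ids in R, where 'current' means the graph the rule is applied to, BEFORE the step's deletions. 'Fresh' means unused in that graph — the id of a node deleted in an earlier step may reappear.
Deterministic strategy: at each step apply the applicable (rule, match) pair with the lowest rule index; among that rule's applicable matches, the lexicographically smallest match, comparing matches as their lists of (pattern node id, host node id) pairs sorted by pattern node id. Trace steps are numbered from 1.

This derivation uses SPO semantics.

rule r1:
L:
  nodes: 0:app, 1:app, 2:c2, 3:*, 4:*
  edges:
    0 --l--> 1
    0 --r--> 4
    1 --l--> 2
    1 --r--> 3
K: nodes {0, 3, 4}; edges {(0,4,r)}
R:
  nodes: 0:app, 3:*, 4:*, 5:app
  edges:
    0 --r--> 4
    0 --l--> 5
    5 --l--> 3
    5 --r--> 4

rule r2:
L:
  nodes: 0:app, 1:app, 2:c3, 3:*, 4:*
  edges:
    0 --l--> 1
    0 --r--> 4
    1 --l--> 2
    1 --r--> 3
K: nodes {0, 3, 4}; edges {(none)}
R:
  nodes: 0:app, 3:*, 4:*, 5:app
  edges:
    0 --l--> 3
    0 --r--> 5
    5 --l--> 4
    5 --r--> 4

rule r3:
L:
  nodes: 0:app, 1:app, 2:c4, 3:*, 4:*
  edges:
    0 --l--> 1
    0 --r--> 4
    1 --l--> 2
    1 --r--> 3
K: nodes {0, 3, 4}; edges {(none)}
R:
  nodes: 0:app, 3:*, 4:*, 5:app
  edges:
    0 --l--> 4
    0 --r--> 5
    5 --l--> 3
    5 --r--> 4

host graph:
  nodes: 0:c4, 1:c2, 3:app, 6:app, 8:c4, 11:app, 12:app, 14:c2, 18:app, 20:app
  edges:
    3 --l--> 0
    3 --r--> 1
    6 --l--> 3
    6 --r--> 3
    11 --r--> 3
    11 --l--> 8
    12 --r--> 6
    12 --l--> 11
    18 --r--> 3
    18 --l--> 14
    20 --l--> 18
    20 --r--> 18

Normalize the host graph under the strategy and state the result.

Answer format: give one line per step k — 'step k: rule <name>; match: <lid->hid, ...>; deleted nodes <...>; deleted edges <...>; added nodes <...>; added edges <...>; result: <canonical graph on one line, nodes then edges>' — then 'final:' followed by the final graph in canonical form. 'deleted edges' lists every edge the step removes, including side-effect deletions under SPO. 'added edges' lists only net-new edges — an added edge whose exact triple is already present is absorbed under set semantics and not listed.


step 1: rule r3; match: 0->12, 1->11, 2->8, 3->3, 4->6; deleted nodes 8, 11; deleted edges (11,3,r); (11,8,l); (12,6,r); (12,11,l); added nodes 21; added edges (12,6,l); (12,21,r); (21,3,l); (21,6,r); result: nodes: 0:c4, 1:c2, 3:app, 6:app, 12:app, 14:c2, 18:app, 20:app, 21:app edges: (3,0,l); (3,1,r); (6,3,l); (6,3,r); (12,6,l); (12,21,r); (18,3,r); (18,14,l); (20,18,l); (20,18,r); (21,3,l); (21,6,r)
step 2: rule r3; match: 0->21, 1->3, 2->0, 3->1, 4->6; deleted nodes 0, 3; deleted edges (3,0,l); (3,1,r); (6,3,l); (6,3,r); (18,3,r); (21,3,l); (21,6,r); added nodes 22; added edges (21,6,l); (21,22,r); (22,1,l); (22,6,r); result: nodes: 1:c2, 6:app, 12:app, 14:c2, 18:app, 20:app, 21:app, 22:app edges: (12,6,l); (12,21,r); (18,14,l); (20,18,l); (20,18,r); (21,6,l); (21,22,r); (22,1,l); (22,6,r)
final:
nodes: 1:c2, 6:app, 12:app, 14:c2, 18:app, 20:app, 21:app, 22:app
edges: (12,6,l); (12,21,r); (18,14,l); (20,18,l); (20,18,r); (21,6,l); (21,22,r); (22,1,l); (22,6,r)


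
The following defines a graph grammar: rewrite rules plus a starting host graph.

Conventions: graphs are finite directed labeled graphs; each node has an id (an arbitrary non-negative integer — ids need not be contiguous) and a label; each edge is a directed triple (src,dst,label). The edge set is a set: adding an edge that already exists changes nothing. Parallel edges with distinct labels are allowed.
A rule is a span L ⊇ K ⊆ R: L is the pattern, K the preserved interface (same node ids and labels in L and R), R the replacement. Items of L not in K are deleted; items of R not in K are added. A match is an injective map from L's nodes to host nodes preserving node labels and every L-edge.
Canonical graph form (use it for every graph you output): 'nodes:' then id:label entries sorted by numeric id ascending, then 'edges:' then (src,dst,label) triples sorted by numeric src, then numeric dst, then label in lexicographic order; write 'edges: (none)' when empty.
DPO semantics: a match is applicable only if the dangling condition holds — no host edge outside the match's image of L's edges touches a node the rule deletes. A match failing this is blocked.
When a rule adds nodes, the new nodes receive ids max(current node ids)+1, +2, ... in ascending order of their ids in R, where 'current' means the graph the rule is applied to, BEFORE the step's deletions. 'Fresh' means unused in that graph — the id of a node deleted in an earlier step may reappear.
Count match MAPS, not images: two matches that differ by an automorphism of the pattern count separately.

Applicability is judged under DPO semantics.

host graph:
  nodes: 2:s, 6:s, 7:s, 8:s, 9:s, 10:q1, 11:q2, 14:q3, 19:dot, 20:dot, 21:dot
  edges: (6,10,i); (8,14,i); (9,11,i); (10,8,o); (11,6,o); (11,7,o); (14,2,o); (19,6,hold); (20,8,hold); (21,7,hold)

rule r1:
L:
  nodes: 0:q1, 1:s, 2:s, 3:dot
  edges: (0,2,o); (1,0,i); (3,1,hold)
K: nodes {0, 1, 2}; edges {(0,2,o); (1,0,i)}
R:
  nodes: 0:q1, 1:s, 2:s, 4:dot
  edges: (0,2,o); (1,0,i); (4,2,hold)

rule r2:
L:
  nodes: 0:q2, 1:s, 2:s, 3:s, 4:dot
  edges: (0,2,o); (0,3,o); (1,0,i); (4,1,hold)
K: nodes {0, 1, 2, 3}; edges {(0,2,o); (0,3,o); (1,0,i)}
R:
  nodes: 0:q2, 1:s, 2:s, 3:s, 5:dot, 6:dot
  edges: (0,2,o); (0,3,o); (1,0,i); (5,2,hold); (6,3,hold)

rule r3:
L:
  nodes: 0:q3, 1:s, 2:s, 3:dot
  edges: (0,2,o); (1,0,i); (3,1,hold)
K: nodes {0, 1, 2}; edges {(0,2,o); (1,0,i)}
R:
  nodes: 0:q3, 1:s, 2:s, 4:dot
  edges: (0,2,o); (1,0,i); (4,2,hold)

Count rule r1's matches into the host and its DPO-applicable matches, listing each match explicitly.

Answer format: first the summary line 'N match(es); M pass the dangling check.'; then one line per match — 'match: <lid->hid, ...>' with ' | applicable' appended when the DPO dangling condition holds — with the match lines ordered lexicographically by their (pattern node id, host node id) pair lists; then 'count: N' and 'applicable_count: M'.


1 match(es); 1 pass the dangling check.
match: 0->10, 1->6, 2->8, 3->19 | applicable
count: 1
applicable_count: 1


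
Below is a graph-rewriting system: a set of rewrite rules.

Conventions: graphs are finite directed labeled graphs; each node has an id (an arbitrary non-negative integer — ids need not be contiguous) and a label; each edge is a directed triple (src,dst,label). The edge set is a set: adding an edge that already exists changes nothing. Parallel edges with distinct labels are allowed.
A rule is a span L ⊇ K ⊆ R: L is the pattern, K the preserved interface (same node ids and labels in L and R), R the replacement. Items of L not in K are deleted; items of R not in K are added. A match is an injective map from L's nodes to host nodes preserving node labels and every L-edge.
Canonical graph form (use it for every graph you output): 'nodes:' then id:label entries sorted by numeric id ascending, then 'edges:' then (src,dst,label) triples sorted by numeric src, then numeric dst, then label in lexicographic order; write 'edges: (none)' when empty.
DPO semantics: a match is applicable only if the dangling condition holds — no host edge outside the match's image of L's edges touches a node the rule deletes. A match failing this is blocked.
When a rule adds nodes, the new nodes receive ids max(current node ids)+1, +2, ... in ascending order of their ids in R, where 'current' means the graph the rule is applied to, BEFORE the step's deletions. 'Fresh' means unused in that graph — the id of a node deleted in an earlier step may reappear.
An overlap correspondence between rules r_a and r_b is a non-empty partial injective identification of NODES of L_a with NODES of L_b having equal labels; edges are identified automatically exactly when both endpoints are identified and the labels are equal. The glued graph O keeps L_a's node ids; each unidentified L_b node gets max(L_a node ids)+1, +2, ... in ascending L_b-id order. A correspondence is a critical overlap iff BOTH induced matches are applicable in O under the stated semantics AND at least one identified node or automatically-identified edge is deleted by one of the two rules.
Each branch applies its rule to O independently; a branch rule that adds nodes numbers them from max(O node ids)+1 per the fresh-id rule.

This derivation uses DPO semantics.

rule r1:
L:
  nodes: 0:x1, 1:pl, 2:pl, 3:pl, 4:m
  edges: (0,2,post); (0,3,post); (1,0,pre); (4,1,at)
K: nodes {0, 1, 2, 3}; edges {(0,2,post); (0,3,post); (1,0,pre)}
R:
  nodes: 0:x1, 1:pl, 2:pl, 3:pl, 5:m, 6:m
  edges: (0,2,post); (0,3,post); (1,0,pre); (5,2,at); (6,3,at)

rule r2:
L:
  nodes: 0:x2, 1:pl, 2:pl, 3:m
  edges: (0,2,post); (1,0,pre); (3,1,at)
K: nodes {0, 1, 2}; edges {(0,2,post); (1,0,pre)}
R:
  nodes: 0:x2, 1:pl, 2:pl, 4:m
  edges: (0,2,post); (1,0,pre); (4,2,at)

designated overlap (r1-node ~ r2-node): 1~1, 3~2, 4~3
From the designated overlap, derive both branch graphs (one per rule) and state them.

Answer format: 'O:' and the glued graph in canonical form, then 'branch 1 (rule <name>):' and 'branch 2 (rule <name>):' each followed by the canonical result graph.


O:
nodes: 0:x1, 1:pl, 2:pl, 3:pl, 4:m, 5:x2
edges: (0,2,post); (0,3,post); (1,0,pre); (1,5,pre); (4,1,at); (5,3,post)
branch 1 (rule r1):
nodes: 0:x1, 1:pl, 2:pl, 3:pl, 5:x2, 6:m, 7:m
edges: (0,2,post); (0,3,post); (1,0,pre); (1,5,pre); (5,3,post); (6,2,at); (7,3,at)
branch 2 (rule r2):
nodes: 0:x1, 1:pl, 2:pl, 3:pl, 5:x2, 6:m
edges: (0,2,post); (0,3,post); (1,0,pre); (1,5,pre); (5,3,post); (6,3,at)


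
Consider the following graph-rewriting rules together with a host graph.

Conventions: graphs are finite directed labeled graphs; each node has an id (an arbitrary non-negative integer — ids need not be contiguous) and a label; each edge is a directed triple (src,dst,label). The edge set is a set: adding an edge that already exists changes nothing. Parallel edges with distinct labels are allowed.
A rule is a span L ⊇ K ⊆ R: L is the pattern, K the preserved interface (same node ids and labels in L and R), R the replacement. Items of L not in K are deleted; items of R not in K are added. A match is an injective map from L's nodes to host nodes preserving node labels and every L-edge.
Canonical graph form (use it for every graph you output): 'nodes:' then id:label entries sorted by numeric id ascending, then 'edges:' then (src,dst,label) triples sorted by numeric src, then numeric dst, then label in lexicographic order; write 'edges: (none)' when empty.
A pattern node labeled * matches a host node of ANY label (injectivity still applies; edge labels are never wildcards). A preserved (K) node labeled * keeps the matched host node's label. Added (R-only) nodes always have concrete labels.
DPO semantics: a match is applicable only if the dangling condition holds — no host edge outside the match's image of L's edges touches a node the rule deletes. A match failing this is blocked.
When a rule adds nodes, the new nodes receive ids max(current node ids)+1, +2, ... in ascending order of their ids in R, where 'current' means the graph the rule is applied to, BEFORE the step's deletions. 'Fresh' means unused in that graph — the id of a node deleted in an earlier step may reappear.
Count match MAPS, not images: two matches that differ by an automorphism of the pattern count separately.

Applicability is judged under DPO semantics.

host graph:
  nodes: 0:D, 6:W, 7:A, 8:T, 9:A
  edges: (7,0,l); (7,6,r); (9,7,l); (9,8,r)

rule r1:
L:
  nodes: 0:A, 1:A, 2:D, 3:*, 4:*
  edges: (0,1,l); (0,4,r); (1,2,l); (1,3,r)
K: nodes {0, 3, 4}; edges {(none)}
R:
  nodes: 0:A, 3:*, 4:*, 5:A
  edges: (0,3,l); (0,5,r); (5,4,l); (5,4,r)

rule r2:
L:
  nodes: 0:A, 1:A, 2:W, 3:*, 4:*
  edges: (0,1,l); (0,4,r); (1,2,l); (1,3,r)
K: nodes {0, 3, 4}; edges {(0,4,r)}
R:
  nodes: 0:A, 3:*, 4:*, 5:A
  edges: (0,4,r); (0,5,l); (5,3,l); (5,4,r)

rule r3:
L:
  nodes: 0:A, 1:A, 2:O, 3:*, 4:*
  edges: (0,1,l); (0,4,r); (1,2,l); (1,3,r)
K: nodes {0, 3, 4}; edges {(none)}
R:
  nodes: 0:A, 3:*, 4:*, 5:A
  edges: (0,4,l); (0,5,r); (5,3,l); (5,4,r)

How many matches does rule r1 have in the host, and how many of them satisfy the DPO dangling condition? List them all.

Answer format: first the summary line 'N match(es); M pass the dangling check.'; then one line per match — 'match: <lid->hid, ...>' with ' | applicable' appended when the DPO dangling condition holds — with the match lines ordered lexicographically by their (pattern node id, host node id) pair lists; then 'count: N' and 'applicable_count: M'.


1 match(es); 1 pass the dangling check.
match: 0->9, 1->7, 2->0, 3->6, 4->8 | applicable
count: 1
applicable_count: 1


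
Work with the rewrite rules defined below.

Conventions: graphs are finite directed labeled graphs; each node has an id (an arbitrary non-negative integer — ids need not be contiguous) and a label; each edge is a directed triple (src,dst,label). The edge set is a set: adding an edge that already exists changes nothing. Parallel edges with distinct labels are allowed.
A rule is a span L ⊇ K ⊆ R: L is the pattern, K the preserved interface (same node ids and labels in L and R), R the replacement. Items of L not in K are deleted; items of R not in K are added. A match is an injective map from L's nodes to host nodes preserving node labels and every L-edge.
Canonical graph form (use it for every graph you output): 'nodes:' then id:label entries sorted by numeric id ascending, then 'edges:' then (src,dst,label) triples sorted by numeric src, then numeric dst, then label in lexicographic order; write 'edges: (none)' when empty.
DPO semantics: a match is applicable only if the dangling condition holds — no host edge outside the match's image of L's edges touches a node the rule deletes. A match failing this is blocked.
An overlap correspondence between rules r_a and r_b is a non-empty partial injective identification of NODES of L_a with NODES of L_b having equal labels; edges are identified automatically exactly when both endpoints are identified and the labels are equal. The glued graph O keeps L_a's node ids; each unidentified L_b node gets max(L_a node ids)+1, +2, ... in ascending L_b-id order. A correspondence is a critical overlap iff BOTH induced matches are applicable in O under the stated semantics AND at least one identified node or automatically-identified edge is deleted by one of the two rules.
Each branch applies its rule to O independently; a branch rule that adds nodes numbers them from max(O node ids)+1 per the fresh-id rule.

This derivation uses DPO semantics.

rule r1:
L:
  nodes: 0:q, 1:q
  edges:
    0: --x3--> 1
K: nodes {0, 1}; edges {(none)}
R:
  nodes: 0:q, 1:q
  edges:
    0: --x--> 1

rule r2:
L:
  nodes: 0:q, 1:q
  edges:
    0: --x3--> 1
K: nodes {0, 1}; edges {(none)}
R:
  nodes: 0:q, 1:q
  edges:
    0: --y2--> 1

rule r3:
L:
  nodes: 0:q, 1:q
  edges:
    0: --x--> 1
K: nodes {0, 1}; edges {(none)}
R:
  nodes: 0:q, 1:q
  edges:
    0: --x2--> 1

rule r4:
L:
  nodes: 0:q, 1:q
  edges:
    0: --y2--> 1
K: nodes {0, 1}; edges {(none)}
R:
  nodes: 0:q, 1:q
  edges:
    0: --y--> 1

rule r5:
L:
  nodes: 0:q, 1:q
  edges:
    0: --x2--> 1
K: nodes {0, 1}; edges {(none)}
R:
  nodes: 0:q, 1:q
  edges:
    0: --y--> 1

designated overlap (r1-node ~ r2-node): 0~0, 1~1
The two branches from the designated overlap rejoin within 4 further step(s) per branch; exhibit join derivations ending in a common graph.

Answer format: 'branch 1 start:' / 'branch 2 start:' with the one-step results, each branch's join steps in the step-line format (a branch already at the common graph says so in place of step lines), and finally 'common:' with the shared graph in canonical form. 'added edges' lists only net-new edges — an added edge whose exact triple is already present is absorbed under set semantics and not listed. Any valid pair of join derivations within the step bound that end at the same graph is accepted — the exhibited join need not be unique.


branch 1 start:
nodes: 0:q, 1:q
edges: (0,1,x)
branch 2 start:
nodes: 0:q, 1:q
edges: (0,1,y2)
branch 1 step 1: rule r3; match: 0->0, 1->1; deleted nodes (none); deleted edges (0,1,x); added nodes (none); added edges (0,1,x2); result: nodes: 0:q, 1:q edges: (0,1,x2)
branch 1 step 2: rule r5; match: 0->0, 1->1; deleted nodes (none); deleted edges (0,1,x2); added nodes (none); added edges (0,1,y); result: nodes: 0:q, 1:q edges: (0,1,y)
branch 2 step 1: rule r4; match: 0->0, 1->1; deleted nodes (none); deleted edges (0,1,y2); added nodes (none); added edges (0,1,y); result: nodes: 0:q, 1:q edges: (0,1,y)
common:
nodes: 0:q, 1:q
edges: (0,1,y)


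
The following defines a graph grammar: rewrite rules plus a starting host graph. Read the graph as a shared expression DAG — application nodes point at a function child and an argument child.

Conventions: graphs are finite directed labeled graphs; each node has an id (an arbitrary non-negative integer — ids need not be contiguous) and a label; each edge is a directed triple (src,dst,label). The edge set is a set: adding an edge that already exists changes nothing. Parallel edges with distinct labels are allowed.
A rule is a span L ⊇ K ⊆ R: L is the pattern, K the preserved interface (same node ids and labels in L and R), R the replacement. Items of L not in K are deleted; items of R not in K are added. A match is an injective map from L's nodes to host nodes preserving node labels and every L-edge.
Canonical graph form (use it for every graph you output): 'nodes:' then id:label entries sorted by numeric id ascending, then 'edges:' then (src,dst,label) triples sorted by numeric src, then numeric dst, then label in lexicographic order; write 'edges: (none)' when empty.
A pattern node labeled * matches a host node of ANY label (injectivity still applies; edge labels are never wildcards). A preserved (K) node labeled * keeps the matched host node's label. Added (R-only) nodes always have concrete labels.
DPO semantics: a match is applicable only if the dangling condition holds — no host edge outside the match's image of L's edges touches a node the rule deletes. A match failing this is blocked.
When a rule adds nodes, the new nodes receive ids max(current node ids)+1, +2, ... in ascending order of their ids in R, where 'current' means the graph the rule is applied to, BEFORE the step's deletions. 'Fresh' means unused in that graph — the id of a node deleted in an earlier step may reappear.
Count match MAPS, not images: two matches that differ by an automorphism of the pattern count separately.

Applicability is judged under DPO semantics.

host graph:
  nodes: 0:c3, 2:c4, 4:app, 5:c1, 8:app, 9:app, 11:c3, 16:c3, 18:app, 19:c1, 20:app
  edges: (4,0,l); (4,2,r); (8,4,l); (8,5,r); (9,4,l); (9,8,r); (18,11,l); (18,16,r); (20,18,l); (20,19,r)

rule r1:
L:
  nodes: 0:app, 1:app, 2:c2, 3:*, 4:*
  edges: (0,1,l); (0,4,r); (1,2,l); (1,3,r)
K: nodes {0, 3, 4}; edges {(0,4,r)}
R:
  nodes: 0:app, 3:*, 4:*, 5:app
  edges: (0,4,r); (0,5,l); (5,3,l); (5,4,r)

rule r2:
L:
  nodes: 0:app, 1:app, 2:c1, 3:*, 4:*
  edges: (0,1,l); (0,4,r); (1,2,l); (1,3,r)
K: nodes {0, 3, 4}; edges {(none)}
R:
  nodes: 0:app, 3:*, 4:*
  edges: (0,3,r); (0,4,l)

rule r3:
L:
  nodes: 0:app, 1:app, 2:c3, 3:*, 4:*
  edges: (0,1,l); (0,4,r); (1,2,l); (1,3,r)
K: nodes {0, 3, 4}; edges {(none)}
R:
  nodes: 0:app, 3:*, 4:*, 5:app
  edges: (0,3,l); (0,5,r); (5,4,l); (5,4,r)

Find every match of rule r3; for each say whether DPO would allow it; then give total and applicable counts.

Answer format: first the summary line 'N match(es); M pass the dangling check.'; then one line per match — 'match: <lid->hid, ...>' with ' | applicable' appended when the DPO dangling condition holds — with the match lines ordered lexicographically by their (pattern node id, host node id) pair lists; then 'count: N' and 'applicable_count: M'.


3 match(es); 1 pass the dangling check.
match: 0->8, 1->4, 2->0, 3->2, 4->5
match: 0->9, 1->4, 2->0, 3->2, 4->8
match: 0->20, 1->18, 2->11, 3->16, 4->19 | applicable
count: 3
applicable_count: 1


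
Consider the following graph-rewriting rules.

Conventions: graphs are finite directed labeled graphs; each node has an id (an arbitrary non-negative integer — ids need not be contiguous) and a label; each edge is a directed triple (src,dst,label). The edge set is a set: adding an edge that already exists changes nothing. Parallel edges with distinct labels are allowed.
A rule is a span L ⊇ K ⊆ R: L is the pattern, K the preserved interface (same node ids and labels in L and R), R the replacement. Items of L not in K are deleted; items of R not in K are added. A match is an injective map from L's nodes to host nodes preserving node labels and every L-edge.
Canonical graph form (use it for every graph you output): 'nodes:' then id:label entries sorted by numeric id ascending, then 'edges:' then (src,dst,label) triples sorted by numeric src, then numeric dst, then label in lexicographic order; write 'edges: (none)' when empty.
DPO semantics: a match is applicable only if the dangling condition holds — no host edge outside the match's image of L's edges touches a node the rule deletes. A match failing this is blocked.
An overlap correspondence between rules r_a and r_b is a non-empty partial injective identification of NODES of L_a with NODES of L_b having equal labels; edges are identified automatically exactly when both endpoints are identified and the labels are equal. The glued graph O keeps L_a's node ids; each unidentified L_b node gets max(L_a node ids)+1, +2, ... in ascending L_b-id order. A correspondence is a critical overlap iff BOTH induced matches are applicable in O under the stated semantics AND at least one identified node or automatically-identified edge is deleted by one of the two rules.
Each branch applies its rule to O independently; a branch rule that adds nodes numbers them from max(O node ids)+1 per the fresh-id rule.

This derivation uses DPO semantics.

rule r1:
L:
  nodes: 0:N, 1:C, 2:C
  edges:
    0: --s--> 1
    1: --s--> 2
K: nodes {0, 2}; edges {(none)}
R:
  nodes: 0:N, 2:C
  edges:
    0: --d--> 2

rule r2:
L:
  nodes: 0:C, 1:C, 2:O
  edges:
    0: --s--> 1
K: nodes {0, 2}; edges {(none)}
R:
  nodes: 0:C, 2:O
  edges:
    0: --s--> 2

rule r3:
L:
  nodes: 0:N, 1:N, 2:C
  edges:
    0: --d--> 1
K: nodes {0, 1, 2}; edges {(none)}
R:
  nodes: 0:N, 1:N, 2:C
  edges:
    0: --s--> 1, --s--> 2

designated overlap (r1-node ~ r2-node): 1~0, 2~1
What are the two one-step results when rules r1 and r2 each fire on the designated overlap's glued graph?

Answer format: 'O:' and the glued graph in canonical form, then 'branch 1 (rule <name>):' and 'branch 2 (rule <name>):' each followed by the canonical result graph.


O:
nodes: 0:N, 1:C, 2:C, 3:O
edges: (0,1,s); (1,2,s)
branch 1 (rule r1):
nodes: 0:N, 2:C, 3:O
edges: (0,2,d)
branch 2 (rule r2):
nodes: 0:N, 1:C, 3:O
edges: (0,1,s); (1,3,s)


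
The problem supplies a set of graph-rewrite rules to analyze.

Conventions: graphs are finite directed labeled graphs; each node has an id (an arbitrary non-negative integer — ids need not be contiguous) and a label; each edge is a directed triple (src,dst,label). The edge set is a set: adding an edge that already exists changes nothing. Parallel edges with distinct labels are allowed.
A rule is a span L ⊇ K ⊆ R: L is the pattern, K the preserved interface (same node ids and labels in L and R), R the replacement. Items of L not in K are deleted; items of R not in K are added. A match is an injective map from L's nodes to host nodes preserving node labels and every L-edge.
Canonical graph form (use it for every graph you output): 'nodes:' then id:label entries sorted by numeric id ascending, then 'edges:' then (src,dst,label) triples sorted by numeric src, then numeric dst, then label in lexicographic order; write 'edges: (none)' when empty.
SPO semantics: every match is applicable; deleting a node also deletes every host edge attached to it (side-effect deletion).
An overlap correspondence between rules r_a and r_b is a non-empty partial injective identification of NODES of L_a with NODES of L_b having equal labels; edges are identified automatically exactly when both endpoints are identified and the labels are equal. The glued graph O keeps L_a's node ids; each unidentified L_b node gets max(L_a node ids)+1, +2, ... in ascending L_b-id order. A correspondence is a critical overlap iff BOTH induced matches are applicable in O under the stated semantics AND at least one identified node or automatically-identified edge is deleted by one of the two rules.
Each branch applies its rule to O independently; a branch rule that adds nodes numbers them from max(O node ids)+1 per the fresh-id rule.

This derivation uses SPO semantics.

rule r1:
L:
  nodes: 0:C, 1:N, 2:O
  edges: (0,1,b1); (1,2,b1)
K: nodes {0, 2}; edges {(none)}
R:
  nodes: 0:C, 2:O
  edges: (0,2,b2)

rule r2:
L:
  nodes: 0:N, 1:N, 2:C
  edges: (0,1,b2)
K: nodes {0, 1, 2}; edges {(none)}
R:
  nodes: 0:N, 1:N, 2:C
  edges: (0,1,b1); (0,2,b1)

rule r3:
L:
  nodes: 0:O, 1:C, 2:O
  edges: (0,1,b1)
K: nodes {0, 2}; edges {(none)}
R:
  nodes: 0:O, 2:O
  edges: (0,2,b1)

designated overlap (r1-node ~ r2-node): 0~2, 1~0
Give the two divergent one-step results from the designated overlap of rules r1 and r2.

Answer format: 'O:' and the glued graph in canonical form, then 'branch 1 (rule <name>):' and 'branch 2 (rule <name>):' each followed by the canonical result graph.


O:
nodes: 0:C, 1:N, 2:O, 3:N
edges: (0,1,b1); (1,2,b1); (1,3,b2)
branch 1 (rule r1):
nodes: 0:C, 2:O, 3:N
edges: (0,2,b2)
branch 2 (rule r2):
nodes: 0:C, 1:N, 2:O, 3:N
edges: (0,1,b1); (1,0,b1); (1,2,b1); (1,3,b1)


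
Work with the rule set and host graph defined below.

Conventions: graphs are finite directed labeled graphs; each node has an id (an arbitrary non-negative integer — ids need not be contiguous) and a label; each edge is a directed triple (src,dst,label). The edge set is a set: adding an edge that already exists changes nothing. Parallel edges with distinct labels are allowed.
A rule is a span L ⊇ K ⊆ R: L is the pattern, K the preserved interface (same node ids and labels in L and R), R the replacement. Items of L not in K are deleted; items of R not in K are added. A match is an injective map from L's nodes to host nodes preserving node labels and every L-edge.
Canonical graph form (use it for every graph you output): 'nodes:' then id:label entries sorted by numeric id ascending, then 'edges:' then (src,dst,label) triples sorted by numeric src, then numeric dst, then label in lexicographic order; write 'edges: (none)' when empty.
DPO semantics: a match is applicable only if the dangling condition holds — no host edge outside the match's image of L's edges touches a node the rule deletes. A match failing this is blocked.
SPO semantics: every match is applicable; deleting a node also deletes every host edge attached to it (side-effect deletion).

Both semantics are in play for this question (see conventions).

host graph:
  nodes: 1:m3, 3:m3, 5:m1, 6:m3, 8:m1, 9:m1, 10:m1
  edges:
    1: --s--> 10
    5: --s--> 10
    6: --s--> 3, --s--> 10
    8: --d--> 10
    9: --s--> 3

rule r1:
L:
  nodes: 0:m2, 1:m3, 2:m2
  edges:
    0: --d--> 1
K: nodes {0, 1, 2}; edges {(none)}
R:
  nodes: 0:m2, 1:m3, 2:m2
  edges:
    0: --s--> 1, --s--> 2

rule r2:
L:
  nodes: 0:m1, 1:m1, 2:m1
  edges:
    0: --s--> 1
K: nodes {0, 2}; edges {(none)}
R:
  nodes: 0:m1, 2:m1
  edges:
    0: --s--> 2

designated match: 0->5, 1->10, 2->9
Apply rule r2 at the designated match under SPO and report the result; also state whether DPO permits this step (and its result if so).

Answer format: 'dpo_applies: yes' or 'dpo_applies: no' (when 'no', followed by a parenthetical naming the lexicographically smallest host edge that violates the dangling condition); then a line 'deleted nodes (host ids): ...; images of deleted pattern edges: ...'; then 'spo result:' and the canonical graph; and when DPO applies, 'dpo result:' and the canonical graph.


dpo_applies: no
(the rule deletes node 10, which keeps host edge (1,10,s) outside the match image — the dangling condition fails, DPO blocks; SPO proceeds and side-deletes such edges)
deleted nodes (host ids): 10; images of deleted pattern edges: (5,10,s)
spo result:
nodes: 1:m3, 3:m3, 5:m1, 6:m3, 8:m1, 9:m1
edges: (5,9,s); (6,3,s); (9,3,s)


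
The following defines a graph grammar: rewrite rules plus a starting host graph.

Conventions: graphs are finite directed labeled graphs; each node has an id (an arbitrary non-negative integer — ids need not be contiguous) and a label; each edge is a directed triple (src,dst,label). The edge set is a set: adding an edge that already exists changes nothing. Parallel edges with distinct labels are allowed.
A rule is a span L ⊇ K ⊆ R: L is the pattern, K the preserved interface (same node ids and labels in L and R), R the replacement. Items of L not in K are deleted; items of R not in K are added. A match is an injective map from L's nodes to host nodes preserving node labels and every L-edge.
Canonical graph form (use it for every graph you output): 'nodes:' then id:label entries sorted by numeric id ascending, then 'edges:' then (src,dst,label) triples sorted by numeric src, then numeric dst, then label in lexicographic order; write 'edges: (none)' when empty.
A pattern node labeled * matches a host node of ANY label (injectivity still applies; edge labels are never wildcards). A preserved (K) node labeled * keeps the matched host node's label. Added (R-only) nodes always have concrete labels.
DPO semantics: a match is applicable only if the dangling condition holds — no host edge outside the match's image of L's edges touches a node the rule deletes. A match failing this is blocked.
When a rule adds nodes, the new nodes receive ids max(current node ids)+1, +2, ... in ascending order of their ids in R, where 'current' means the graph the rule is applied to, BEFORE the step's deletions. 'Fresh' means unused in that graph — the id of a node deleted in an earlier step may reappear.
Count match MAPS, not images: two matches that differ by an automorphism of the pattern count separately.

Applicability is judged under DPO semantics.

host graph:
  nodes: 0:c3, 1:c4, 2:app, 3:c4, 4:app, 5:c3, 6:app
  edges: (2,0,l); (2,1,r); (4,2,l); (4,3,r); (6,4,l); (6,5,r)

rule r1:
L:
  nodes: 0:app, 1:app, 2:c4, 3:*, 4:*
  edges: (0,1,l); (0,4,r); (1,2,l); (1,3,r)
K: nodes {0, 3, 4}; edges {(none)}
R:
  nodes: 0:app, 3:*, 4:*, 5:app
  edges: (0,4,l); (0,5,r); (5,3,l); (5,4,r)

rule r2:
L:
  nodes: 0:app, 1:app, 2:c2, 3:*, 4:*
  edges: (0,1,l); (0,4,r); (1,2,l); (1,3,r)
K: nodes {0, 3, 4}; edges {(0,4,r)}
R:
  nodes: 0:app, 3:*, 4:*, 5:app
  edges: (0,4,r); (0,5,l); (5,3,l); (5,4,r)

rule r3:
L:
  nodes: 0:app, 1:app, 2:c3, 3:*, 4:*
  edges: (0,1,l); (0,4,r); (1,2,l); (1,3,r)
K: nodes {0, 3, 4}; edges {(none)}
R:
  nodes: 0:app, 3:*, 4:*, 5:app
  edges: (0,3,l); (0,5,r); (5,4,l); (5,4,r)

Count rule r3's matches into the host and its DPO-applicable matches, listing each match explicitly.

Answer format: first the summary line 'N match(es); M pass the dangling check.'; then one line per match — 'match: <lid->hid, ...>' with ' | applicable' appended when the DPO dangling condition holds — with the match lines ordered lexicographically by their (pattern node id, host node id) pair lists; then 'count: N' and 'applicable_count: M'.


1 match(es); 1 pass the dangling check.
match: 0->4, 1->2, 2->0, 3->1, 4->3 | applicable
count: 1
applicable_count: 1


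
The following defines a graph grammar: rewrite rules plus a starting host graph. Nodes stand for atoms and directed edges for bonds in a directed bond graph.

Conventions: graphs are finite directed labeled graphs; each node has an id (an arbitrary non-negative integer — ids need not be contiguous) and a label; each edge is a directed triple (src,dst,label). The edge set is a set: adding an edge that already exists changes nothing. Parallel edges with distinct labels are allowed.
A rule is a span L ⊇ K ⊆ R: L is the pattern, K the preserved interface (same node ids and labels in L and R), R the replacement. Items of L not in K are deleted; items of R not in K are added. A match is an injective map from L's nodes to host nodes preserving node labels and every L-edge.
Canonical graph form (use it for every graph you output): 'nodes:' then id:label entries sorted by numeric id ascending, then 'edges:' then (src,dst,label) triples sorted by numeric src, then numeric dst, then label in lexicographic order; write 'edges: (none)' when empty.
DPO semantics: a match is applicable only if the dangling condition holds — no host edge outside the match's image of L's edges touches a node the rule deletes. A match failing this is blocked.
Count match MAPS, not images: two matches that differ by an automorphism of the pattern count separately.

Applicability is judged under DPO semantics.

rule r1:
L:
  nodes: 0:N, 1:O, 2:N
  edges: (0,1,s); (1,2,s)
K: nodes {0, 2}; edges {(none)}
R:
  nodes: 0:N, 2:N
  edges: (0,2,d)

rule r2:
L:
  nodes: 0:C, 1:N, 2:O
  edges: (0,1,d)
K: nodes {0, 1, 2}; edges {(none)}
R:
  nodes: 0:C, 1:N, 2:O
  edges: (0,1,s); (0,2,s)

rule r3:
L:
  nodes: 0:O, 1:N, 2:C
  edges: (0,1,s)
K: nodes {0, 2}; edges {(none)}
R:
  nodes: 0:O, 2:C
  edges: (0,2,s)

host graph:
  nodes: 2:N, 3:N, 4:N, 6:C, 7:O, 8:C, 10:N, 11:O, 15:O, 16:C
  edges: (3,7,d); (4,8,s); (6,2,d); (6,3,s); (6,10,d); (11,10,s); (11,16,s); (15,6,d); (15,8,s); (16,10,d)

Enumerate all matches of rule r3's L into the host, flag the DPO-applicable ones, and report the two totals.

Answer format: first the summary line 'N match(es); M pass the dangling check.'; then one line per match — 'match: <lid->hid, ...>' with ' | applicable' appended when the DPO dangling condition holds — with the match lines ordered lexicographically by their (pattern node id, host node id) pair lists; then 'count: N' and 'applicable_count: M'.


3 match(es); 0 pass the dangling check.
match: 0->11, 1->10, 2->6
match: 0->11, 1->10, 2->8
match: 0->11, 1->10, 2->16
count: 3
applicable_count: 0


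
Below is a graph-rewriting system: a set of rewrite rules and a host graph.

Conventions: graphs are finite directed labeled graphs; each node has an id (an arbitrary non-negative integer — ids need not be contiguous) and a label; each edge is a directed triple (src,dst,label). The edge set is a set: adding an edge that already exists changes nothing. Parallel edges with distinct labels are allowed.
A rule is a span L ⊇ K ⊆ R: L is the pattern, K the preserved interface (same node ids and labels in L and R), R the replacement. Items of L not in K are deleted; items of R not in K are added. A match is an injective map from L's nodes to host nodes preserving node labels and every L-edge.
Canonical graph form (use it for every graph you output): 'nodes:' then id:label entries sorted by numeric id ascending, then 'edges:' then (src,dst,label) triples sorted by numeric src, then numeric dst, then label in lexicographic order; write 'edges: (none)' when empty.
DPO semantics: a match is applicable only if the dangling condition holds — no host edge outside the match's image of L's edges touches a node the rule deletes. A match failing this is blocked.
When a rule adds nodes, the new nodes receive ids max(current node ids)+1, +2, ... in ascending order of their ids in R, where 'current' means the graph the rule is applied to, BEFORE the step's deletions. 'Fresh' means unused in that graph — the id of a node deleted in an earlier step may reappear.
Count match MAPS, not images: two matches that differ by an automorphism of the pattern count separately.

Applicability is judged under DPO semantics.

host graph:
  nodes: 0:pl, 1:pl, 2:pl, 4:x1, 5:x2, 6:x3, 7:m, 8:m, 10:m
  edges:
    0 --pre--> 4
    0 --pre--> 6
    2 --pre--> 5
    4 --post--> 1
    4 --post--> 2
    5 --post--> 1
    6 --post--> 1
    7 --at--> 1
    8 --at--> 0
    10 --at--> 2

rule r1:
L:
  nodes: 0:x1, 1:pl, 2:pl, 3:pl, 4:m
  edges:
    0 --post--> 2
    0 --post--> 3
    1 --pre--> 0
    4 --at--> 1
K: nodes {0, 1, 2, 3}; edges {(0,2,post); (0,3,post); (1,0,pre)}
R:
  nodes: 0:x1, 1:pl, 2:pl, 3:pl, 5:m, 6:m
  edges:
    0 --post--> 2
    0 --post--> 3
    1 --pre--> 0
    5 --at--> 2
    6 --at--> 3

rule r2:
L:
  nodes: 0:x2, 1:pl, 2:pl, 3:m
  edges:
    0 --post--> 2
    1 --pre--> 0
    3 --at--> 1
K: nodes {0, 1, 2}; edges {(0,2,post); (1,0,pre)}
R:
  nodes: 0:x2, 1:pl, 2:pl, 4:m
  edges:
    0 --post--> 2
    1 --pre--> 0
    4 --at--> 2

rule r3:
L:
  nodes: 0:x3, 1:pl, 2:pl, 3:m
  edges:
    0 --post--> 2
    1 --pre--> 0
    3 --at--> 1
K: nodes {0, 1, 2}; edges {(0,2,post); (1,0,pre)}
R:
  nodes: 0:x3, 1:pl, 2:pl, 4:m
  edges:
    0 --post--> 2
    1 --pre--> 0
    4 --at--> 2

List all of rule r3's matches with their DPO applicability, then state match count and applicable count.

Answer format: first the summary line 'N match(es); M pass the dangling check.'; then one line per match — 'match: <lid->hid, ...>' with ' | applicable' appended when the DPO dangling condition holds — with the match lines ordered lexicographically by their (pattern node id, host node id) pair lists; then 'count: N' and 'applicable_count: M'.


1 match(es); 1 pass the dangling check.
match: 0->6, 1->0, 2->1, 3->8 | applicable
count: 1
applicable_count: 1


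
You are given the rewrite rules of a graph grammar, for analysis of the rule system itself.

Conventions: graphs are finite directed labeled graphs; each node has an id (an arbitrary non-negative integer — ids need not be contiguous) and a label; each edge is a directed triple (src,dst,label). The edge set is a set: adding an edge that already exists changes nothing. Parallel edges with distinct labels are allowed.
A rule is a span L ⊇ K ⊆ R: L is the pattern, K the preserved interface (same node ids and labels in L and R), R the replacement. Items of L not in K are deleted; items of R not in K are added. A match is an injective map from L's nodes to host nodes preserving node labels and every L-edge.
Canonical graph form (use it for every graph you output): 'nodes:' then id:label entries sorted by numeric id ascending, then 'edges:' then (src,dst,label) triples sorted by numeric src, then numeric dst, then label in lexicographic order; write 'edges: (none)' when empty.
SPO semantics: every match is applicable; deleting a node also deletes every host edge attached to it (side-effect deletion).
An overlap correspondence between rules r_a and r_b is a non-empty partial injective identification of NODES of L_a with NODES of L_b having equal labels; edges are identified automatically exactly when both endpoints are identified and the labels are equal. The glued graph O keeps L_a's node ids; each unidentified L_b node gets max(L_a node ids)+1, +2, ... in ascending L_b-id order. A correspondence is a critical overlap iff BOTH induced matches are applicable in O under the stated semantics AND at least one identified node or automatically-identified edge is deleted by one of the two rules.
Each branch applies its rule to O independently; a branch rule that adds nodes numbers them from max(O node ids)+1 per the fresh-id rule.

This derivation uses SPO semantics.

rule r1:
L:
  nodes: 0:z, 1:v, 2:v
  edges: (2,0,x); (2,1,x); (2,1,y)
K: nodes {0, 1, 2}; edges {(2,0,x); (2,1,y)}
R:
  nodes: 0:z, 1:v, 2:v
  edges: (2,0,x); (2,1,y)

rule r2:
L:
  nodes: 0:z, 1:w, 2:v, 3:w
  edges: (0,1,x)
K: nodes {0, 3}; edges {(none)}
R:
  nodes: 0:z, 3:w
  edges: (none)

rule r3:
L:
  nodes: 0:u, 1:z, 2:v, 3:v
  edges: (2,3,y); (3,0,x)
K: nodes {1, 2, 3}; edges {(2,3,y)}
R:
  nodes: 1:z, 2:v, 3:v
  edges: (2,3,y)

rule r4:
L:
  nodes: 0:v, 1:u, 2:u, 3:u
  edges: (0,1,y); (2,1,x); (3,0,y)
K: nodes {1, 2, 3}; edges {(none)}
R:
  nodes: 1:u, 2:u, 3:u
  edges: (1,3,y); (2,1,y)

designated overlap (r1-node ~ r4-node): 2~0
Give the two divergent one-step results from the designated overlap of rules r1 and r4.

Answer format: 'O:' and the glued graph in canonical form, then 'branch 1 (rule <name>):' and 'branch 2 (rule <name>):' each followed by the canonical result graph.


O:
nodes: 0:z, 1:v, 2:v, 3:u, 4:u, 5:u
edges: (2,0,x); (2,1,x); (2,1,y); (2,3,y); (4,3,x); (5,2,y)
branch 1 (rule r1):
nodes: 0:z, 1:v, 2:v, 3:u, 4:u, 5:u
edges: (2,0,x); (2,1,y); (2,3,y); (4,3,x); (5,2,y)
branch 2 (rule r4):
nodes: 0:z, 1:v, 3:u, 4:u, 5:u
edges: (3,5,y); (4,3,y)
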